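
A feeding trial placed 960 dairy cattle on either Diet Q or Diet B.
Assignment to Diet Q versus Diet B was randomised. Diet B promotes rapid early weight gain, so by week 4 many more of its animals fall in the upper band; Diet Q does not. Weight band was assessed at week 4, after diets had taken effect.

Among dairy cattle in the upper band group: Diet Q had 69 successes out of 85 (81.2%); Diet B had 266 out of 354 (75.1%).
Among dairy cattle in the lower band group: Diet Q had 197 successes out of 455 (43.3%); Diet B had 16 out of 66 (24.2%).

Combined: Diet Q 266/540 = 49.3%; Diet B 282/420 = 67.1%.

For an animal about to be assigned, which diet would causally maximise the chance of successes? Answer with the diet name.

Week-4 weight band is downstream of the diet. One should not condition on a consequence of treatment, so the overall rates are the right comparison.
Pooled: Diet Q 49.3% vs Diet B 67.1%; Diet B is higher overall.

Diet B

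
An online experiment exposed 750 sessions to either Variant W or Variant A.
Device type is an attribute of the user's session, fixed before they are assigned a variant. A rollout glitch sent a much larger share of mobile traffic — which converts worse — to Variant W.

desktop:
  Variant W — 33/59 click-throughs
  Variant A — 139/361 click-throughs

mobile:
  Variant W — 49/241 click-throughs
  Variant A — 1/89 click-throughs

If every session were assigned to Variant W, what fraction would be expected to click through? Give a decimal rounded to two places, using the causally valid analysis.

Within every device type level Variant W has the higher rate, yet pooled Variant A does — Simpson's reversal.
The imbalance in device type arose from how sessions were allocated, not from anything the variant did; and device type independently affects the outcome. The pooled gap is confounded — condition on device type.
Standardising Variant W to the population device type mix: 0.560·33/59 + 0.440·49/241 = 0.403.

0.40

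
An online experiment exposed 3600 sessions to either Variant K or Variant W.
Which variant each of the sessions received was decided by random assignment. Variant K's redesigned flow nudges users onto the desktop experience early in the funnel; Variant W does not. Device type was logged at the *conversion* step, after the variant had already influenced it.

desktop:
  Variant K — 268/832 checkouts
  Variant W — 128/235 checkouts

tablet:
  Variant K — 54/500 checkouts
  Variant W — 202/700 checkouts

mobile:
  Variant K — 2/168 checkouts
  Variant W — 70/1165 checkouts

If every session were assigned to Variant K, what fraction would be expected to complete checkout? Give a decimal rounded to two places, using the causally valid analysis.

0.22

Because the variant influences device type, device type is a post-treatment mediator, not a confounder. Stratifying on it would bias the estimate; the causal effect is the crude pooled difference.
So P(outcome | do(Variant K)) is just the pooled rate for Variant K: 324/1500 = 0.216.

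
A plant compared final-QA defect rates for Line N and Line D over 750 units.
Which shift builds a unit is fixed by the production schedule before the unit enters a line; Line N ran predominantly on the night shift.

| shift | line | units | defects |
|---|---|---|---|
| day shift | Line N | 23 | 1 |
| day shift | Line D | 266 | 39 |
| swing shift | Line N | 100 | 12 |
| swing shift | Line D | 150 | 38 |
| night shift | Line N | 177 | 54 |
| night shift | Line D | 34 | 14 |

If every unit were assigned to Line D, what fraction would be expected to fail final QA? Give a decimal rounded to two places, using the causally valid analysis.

0.26

The stratified and pooled comparisons disagree (Line N wins within each shift; Line D wins overall), so the answer turns on the causal role of shift.
Here shift is a common cause — it drives both which line a case falls under and the outcome. The crude comparison mixes populations; the stratum-specific rates are the causally relevant ones.
Standardising Line D to the population shift mix: 0.385·39/266 + 0.333·38/150 + 0.281·14/34 = 0.257.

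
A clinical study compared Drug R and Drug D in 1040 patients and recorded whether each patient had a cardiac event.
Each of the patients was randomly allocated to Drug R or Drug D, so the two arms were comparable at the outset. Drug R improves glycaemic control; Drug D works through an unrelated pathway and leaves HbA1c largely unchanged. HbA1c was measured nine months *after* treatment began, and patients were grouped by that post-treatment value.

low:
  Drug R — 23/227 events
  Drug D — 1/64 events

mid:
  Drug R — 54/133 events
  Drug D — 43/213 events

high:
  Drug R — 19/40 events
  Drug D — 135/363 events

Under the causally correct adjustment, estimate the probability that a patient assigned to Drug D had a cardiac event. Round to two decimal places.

0.28

The stratified and pooled comparisons disagree (Drug D wins within each HbA1c; Drug R wins overall), so the answer turns on the causal role of HbA1c.
Stratifying would compare drugs among patients the drugs themselves sorted into HbA1c groups — a form of selection on an intermediate. The unconditioned pooled rates give the total causal effect.
So P(outcome | do(Drug D)) is just the pooled rate for Drug D: 179/640 = 0.280.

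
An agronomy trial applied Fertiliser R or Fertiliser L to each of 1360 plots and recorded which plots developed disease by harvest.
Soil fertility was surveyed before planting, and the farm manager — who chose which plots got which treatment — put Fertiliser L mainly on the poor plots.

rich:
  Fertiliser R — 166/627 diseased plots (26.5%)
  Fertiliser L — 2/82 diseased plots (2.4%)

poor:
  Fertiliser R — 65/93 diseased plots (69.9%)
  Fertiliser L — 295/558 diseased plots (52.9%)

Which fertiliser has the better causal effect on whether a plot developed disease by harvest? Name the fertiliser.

The imbalance in soil fertility arose from how plots were allocated, not from anything the fertiliser did; and soil fertility independently affects the outcome. The pooled gap is confounded — condition on soil fertility.
Within each level — rich: 26.5% vs 2.4%; poor: 69.9% vs 52.9% — Fertiliser L is lower every time.

Fertiliser L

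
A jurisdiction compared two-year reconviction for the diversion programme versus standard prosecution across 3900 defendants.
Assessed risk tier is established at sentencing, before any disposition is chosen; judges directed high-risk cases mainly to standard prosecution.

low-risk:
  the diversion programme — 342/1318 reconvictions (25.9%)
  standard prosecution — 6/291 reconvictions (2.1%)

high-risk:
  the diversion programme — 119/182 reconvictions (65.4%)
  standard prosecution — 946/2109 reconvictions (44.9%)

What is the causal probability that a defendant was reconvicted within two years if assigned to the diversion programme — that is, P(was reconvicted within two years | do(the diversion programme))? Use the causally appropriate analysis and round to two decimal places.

The assessed risk tier-specific comparison favours standard prosecution throughout, but the pooled figures favour the diversion programme. The question is whether to condition on assessed risk tier.
Since assessed risk tier is a pre-existing factor (not a product of the disposition) and it affects the outcome on its own, it is a confounder. The stratified rates, not the pooled rate, identify the causal effect.
Standardising the diversion programme to the population assessed risk tier mix: 0.413·342/1318 + 0.587·119/182 = 0.491.

0.49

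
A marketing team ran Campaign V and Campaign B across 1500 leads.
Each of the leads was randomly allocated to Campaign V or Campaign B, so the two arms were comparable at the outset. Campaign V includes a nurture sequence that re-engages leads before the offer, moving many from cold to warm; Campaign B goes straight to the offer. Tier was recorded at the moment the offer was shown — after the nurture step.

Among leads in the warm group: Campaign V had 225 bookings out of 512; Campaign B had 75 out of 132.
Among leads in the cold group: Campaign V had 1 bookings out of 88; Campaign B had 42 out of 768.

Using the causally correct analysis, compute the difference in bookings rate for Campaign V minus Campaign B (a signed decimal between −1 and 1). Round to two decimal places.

+0.25

Within every engagement tier level Campaign B has the higher rate, yet pooled Campaign V does — Simpson's reversal.
Engagement tier here is a post-treatment variable shaped by the campaign; conditioning on it would introduce bias rather than remove it. The overall comparison is the causal one.
The causal difference is the pooled difference: 0.377 − 0.130 = +0.247.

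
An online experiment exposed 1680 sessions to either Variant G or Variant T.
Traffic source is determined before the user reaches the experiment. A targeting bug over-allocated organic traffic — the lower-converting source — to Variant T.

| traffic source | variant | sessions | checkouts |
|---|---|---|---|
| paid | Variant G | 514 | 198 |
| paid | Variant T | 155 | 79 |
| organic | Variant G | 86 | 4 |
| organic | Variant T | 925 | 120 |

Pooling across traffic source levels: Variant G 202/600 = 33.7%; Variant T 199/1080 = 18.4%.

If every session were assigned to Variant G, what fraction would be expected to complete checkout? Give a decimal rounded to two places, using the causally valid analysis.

0.18

Since traffic source is a pre-existing factor (not a product of the variant) and it affects the outcome on its own, it is a confounder. The stratified rates, not the pooled rate, identify the causal effect.
Standardising Variant G to the population traffic source mix: 0.398·198/514 + 0.602·4/86 = 0.181.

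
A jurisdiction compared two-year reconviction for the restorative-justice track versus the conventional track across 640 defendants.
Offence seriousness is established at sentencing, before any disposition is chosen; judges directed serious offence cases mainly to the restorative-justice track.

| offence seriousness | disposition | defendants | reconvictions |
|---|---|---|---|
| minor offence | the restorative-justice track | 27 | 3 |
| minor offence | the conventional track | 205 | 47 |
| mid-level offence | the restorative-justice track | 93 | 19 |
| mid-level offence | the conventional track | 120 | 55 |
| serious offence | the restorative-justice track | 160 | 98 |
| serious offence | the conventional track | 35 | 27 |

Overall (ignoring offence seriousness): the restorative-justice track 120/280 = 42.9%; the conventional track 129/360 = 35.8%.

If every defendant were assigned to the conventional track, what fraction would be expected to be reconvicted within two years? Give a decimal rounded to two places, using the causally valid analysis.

Here offence seriousness is a common cause — it drives both which disposition a case falls under and the outcome. The crude comparison mixes populations; the stratum-specific rates are the causally relevant ones.
Standardising the conventional track to the population offence seriousness mix: 0.362·47/205 + 0.333·55/120 + 0.305·27/35 = 0.471.

0.47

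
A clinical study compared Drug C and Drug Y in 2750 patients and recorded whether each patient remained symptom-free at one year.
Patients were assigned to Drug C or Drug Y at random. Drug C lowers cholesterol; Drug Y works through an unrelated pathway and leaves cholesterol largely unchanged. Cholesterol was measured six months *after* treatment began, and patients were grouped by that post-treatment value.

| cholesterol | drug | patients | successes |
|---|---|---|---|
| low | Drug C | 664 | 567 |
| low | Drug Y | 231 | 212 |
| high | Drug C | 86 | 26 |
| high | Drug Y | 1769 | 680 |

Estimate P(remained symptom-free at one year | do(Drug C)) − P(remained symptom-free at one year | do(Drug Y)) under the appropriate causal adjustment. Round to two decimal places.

+0.34

Within every cholesterol level Drug Y has the higher rate, yet pooled Drug C does — Simpson's reversal.
Because the drug influences cholesterol, cholesterol is a post-treatment mediator, not a confounder. Stratifying on it would bias the estimate; the causal effect is the crude pooled difference.
The causal difference is the pooled difference: 0.791 − 0.446 = +0.345.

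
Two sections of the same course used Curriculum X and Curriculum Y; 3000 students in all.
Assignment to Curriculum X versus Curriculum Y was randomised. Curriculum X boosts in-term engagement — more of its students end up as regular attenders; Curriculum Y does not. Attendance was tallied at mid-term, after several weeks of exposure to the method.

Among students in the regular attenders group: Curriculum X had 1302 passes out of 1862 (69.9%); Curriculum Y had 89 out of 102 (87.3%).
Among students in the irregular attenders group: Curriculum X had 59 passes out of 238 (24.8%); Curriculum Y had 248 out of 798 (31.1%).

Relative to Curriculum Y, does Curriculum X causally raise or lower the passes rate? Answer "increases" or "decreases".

Within every mid-term attendance level Curriculum Y has the higher rate, yet pooled Curriculum X does — Simpson's reversal.
Stratifying would compare teaching methods among students the teaching methods themselves sorted into mid-term attendance groups — a form of selection on an intermediate. The unconditioned pooled rates give the total causal effect.
Pooled: Curriculum X 64.8% vs Curriculum Y 37.4%; Curriculum X is higher overall.

increases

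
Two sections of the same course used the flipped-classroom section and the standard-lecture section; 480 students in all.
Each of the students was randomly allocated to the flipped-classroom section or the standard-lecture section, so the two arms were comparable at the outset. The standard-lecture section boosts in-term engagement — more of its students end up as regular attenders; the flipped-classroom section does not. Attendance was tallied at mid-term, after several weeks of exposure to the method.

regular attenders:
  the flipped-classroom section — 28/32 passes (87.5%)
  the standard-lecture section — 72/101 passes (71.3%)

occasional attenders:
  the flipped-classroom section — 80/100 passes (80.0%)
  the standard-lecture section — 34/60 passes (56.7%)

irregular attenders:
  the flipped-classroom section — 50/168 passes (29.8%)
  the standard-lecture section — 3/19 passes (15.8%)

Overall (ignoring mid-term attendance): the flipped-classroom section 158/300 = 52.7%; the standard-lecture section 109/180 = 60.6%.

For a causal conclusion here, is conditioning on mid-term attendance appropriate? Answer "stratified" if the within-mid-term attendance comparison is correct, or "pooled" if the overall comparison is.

Stratifying would compare teaching methods among students the teaching methods themselves sorted into mid-term attendance groups — a form of selection on an intermediate. The unconditioned pooled rates give the total causal effect.
Pooled: the flipped-classroom section 52.7% vs the standard-lecture section 60.6%; the standard-lecture section is higher overall.

pooled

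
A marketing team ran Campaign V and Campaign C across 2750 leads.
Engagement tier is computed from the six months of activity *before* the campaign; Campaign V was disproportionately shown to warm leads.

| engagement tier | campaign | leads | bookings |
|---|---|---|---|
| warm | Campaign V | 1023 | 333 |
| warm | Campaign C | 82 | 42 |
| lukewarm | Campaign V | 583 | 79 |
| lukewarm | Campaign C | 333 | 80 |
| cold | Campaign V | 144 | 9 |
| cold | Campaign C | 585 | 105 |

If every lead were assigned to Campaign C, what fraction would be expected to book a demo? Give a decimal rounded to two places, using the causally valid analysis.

Within every engagement tier level Campaign C has the higher rate, yet pooled Campaign V does — Simpson's reversal.
Nothing the campaign does changes engagement tier; the imbalance is an allocation artefact. With engagement tier also predicting the outcome, the pooled figure is confounded, and the within-stratum comparison is the causal one.
Standardising Campaign C to the population engagement tier mix: 0.402·42/82 + 0.333·80/333 + 0.265·105/585 = 0.333.

0.33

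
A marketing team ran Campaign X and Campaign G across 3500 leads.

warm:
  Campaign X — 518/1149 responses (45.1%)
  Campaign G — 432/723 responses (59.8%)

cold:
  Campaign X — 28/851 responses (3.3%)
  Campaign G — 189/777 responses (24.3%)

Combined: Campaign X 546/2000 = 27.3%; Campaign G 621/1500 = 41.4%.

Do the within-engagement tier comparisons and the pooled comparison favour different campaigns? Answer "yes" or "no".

Within each engagement tier level (warm 45.1% vs 59.8%; cold 3.3% vs 24.3%), Campaign G has the higher rate every time. Pooled: 27.3% vs 41.4% — Campaign G has the higher rate overall. They agree.

no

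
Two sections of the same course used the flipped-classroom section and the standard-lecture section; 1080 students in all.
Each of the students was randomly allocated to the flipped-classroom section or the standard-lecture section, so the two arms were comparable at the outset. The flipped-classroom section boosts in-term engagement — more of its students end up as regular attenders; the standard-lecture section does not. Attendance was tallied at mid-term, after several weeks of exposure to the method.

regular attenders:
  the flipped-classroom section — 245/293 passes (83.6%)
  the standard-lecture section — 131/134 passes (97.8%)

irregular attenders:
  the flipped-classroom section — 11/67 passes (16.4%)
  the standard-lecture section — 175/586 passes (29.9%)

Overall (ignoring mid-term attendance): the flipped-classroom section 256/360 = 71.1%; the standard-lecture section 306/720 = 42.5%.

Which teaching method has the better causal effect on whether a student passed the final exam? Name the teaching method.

the flipped-classroom section

Mid-term attendance is recorded after the teaching method and is itself shifted by it — it sits on the causal path from teaching method to outcome. Conditioning on a mediator would strip out part of the effect we want; the pooled comparison gives the total causal effect.
Pooled: the flipped-classroom section 71.1% vs the standard-lecture section 42.5%; the flipped-classroom section is higher overall.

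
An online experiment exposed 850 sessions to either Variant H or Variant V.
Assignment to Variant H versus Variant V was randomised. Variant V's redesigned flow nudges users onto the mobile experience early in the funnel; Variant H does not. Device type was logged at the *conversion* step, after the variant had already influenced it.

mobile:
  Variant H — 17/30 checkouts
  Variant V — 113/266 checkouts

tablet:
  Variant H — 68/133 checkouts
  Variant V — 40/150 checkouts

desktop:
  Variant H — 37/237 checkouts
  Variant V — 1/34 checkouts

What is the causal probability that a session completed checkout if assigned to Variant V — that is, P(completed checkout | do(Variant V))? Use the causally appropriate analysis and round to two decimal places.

0.34

Variant H is higher inside every device type stratum but Variant V is higher in aggregate. Whether to stratify depends on how device type relates to the variant.
The distribution of device type is itself part of what the variant does — it is an intermediate outcome. Holding it fixed would remove that part of the effect; the total effect is the pooled difference.
So P(outcome | do(Variant V)) is just the pooled rate for Variant V: 154/450 = 0.342.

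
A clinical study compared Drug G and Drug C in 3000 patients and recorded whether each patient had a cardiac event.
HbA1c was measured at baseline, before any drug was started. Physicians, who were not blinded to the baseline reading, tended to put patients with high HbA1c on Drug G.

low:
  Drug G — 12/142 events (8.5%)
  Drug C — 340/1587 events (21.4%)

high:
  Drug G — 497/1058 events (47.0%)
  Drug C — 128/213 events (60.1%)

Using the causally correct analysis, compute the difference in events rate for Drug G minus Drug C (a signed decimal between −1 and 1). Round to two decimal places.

-0.13

The HbA1c-specific comparison favours Drug G throughout, but the pooled figures favour Drug C. The question is whether to condition on HbA1c.
Here HbA1c is a common cause — it drives both which drug a case falls under and the outcome. The crude comparison mixes populations; the stratum-specific rates are the causally relevant ones.
Adjusting over the population distribution of HbA1c: 0.576·(0.085−0.214) + 0.424·(0.470−0.601) = -0.130.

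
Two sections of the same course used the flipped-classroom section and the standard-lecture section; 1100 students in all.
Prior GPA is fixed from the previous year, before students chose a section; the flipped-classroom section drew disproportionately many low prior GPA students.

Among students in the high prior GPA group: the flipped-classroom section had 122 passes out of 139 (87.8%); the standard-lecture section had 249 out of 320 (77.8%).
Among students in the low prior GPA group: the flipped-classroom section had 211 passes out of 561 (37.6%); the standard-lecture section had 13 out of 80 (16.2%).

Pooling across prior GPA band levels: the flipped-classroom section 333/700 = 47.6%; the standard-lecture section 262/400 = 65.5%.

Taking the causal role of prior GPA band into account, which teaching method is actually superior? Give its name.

the flipped-classroom section

the flipped-classroom section is higher inside every prior GPA band stratum but the standard-lecture section is higher in aggregate. Whether to stratify depends on how prior GPA band relates to the teaching method.
Prior GPA band is set before the teaching method has any effect — it is not caused by the teaching method — and it independently drives the outcome. That makes it a confounder, so the causal comparison is within prior GPA band levels.
Within each level — high prior GPA: 87.8% vs 77.8%; low prior GPA: 37.6% vs 16.2% — the flipped-classroom section is higher every time.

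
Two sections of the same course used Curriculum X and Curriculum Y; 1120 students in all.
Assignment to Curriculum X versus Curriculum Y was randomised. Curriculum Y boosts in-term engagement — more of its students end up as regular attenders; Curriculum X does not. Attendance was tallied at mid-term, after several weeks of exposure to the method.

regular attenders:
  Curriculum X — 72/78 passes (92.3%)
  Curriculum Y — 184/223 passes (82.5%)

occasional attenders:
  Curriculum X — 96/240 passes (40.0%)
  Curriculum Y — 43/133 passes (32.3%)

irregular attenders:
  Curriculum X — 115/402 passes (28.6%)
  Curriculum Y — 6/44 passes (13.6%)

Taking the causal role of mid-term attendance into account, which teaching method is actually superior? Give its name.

Within every mid-term attendance level Curriculum X has the higher rate, yet pooled Curriculum Y does — Simpson's reversal.
Mid-term attendance is downstream of the teaching method. One should not condition on a consequence of treatment, so the overall rates are the right comparison.
Pooled: Curriculum X 39.3% vs Curriculum Y 58.2%; Curriculum Y is higher overall.

Curriculum Y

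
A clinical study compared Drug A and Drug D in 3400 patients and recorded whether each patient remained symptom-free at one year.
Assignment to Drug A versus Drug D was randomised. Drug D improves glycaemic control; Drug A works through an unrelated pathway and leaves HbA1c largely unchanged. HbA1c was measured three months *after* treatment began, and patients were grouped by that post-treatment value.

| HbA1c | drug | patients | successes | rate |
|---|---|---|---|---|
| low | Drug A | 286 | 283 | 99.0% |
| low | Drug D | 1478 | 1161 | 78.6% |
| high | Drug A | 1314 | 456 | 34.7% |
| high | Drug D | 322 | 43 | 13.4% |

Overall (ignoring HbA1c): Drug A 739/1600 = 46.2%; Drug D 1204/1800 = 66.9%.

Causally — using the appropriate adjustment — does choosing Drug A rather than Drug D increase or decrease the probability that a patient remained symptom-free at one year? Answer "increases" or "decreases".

The HbA1c-specific comparison favours Drug A throughout, but the pooled figures favour Drug D. The question is whether to condition on HbA1c.
Stratifying would compare drugs among patients the drugs themselves sorted into HbA1c groups — a form of selection on an intermediate. The unconditioned pooled rates give the total causal effect.
Pooled: Drug A 46.2% vs Drug D 66.9%; Drug D is higher overall.

decreases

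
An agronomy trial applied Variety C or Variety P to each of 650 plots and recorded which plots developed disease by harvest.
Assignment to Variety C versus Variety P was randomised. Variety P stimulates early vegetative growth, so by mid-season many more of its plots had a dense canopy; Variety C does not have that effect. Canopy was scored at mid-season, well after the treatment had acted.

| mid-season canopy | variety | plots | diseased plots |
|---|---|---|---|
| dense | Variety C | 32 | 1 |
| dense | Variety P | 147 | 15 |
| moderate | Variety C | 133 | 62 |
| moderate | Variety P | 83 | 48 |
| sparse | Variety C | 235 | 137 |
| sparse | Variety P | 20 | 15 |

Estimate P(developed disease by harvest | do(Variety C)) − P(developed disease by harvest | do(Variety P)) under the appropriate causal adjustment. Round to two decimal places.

The mid-season canopy-specific comparison favours Variety C throughout, but the pooled figures favour Variety P. The question is whether to condition on mid-season canopy.
Mid-season canopy lies on the pathway variety → mid-season canopy → outcome, so adjusting for it blocks the indirect effect. For the total causal effect of variety, use the unadjusted pooled rates.
The causal difference is the pooled difference: 0.500 − 0.312 = +0.188.

+0.19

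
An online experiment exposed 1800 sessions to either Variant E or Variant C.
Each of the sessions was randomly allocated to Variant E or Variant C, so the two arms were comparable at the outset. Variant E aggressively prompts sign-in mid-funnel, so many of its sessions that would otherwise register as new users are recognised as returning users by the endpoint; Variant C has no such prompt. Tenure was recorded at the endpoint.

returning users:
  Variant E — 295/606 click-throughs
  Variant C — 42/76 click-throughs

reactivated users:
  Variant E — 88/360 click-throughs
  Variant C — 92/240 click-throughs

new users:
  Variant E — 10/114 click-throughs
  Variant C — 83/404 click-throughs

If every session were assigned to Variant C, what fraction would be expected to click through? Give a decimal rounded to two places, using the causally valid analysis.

0.30

Because the variant influences user tenure, user tenure is a post-treatment mediator, not a confounder. Stratifying on it would bias the estimate; the causal effect is the crude pooled difference.
So P(outcome | do(Variant C)) is just the pooled rate for Variant C: 217/720 = 0.301.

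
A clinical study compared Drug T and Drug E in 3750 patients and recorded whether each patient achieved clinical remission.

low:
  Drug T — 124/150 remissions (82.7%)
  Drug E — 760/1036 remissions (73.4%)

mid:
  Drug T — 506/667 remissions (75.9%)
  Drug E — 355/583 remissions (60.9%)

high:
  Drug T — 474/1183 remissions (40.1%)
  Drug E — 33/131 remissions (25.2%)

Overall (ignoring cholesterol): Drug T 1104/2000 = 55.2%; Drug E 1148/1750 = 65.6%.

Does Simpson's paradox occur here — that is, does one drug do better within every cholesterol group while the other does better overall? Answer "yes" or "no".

yes

Within each cholesterol level (low 82.7% vs 73.4%; mid 75.9% vs 60.9%; high 40.1% vs 25.2%), Drug T has the higher rate every time. Pooled: 55.2% vs 65.6% — Drug E has the higher rate overall. The two comparisons disagree.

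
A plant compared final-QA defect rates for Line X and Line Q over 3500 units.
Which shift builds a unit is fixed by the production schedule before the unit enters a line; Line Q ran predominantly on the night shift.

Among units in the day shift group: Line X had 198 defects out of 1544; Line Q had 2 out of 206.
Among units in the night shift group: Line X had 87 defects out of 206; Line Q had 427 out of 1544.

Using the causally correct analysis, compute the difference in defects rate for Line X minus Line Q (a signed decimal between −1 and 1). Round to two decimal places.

Within every shift level Line Q has the lower rate, yet pooled Line X does — Simpson's reversal.
Shift is set before the line has any effect — it is not caused by the line — and it independently drives the outcome. That makes it a confounder, so the causal comparison is within shift levels.
Adjusting over the population distribution of shift: 0.500·(0.128−0.010) + 0.500·(0.422−0.277) = +0.132.

+0.13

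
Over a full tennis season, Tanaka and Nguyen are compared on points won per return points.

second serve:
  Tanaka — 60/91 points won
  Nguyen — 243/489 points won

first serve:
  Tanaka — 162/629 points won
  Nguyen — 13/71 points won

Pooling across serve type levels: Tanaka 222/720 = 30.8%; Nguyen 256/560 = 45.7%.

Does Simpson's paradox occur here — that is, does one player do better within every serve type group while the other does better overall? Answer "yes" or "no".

yes

Within each serve type level (second serve 65.9% vs 49.7%; first serve 25.8% vs 18.3%), Tanaka has the higher rate every time. Pooled: 30.8% vs 45.7% — Nguyen has the higher rate overall. The two comparisons disagree.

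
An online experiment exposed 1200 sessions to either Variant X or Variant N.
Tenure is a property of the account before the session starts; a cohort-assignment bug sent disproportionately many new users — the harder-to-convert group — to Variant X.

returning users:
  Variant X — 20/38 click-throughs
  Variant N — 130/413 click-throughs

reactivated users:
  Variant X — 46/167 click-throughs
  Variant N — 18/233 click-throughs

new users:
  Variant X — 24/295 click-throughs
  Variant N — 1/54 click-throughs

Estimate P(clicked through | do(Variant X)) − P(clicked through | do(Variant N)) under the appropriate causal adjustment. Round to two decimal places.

+0.16

Nothing the variant does changes user tenure; the imbalance is an allocation artefact. With user tenure also predicting the outcome, the pooled figure is confounded, and the within-stratum comparison is the causal one.
Adjusting over the population distribution of user tenure: 0.376·(0.526−0.315) + 0.333·(0.275−0.077) + 0.291·(0.081−0.019) = +0.164.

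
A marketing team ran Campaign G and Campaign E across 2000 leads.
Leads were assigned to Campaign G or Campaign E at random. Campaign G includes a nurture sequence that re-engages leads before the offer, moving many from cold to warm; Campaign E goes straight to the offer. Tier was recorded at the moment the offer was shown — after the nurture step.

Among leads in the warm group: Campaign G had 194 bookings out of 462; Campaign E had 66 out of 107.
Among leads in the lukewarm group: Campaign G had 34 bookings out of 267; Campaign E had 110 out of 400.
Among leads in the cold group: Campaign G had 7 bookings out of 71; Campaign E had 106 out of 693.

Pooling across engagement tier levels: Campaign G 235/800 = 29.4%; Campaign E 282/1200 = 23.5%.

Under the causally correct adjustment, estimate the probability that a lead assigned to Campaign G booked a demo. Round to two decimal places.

Stratifying would compare campaigns among leads the campaigns themselves sorted into engagement tier groups — a form of selection on an intermediate. The unconditioned pooled rates give the total causal effect.
So P(outcome | do(Campaign G)) is just the pooled rate for Campaign G: 235/800 = 0.294.

0.29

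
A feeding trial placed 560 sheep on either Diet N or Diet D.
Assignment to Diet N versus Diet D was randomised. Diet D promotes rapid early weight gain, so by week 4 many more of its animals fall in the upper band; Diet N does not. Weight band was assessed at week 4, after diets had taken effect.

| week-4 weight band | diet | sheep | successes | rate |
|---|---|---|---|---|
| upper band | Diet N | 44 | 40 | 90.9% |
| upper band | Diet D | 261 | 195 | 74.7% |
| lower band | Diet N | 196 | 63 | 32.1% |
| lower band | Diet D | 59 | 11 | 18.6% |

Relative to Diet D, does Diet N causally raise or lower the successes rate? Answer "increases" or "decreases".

decreases

Diet N is higher inside every week-4 weight band stratum but Diet D is higher in aggregate. Whether to stratify depends on how week-4 weight band relates to the diet.
The distribution of week-4 weight band is itself part of what the diet does — it is an intermediate outcome. Holding it fixed would remove that part of the effect; the total effect is the pooled difference.
Pooled: Diet N 42.9% vs Diet D 64.4%; Diet D is higher overall.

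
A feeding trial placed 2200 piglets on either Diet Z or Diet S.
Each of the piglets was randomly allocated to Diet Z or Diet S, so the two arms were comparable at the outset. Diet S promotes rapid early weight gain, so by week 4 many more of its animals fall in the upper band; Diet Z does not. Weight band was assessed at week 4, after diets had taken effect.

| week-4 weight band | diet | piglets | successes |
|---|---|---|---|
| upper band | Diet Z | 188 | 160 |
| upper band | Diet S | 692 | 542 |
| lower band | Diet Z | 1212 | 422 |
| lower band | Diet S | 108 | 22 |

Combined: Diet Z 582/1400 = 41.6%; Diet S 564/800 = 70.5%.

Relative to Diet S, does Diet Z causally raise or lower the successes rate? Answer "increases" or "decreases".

Week-4 weight band is recorded after the diet and is itself shifted by it — it sits on the causal path from diet to outcome. Conditioning on a mediator would strip out part of the effect we want; the pooled comparison gives the total causal effect.
Pooled: Diet Z 41.6% vs Diet S 70.5%; Diet S is higher overall.

decreases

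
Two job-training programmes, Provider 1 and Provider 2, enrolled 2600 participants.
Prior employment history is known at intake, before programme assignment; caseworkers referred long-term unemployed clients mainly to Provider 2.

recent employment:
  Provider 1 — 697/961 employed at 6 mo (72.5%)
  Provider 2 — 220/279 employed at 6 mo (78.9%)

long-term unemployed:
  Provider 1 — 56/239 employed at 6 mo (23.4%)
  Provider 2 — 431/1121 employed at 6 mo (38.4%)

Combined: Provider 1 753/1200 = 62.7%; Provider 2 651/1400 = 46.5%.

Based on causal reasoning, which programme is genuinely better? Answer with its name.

The stratified and pooled comparisons disagree (Provider 2 wins within each prior employment history; Provider 1 wins overall), so the answer turns on the causal role of prior employment history.
Since prior employment history is a pre-existing factor (not a product of the programme) and it affects the outcome on its own, it is a confounder. The stratified rates, not the pooled rate, identify the causal effect.
Within each level — recent employment: 72.5% vs 78.9%; long-term unemployed: 23.4% vs 38.4% — Provider 2 is higher every time.

Provider 2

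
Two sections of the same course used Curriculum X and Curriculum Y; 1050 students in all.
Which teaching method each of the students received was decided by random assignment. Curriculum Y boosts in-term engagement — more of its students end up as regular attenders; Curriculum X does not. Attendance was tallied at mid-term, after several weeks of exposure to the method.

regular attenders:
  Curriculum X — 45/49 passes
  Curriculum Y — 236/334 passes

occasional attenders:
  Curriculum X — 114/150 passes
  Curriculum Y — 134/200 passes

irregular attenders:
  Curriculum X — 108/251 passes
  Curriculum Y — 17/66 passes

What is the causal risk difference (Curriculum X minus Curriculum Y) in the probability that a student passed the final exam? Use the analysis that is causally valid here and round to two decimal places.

-0.05

The stratified and pooled comparisons disagree (Curriculum X wins within each mid-term attendance; Curriculum Y wins overall), so the answer turns on the causal role of mid-term attendance.
Mid-term attendance is recorded after the teaching method and is itself shifted by it — it sits on the causal path from teaching method to outcome. Conditioning on a mediator would strip out part of the effect we want; the pooled comparison gives the total causal effect.
The causal difference is the pooled difference: 0.593 − 0.645 = -0.052.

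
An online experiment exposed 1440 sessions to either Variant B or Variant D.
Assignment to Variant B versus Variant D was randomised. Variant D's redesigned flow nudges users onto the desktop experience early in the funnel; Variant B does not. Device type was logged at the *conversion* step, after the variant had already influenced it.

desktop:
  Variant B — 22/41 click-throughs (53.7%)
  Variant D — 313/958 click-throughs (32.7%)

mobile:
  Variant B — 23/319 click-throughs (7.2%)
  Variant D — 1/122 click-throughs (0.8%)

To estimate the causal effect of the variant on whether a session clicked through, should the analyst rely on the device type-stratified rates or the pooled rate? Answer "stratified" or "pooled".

pooled

The distribution of device type is itself part of what the variant does — it is an intermediate outcome. Holding it fixed would remove that part of the effect; the total effect is the pooled difference.
Pooled: Variant B 12.5% vs Variant D 29.1%; Variant D is higher overall.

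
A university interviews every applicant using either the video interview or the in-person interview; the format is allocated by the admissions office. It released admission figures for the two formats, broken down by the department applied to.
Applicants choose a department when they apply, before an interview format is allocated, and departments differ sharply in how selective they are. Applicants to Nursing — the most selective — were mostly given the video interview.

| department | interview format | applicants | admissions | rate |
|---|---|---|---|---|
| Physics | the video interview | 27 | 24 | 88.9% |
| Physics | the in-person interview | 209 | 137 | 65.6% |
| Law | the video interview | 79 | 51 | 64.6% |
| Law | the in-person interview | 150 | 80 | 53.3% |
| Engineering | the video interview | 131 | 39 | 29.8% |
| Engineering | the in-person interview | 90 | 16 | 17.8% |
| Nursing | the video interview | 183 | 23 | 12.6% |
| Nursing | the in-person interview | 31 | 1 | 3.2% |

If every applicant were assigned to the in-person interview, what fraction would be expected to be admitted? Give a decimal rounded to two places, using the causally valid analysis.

The imbalance in department arose from how applicants were allocated, not from anything the interview format did; and department independently affects the outcome. The pooled gap is confounded — condition on department.
Standardising the in-person interview to the population department mix: 0.262·137/209 + 0.254·80/150 + 0.246·16/90 + 0.238·1/31 = 0.359.

0.36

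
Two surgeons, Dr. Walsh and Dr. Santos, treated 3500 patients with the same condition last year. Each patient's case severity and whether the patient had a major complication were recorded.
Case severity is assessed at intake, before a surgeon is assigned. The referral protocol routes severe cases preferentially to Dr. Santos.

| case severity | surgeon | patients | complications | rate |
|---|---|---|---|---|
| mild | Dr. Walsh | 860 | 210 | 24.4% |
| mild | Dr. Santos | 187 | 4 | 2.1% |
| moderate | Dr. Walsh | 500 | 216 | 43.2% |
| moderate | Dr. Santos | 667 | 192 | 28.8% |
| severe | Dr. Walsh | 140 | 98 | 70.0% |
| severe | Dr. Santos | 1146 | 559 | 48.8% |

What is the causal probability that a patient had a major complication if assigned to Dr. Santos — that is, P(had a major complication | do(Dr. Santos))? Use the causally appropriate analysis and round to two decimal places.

0.28

Dr. Santos is lower inside every case severity stratum but Dr. Walsh is lower in aggregate. Whether to stratify depends on how case severity relates to the surgeon.
Case severity is set before the surgeon has any effect — it is not caused by the surgeon — and it independently drives the outcome. That makes it a confounder, so the causal comparison is within case severity levels.
Standardising Dr. Santos to the population case severity mix: 0.299·4/187 + 0.333·192/667 + 0.367·559/1146 = 0.282.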